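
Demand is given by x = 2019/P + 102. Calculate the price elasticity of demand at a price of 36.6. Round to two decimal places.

At P = 36.6, x = 157.1639.
dx/dP = −2019/P² = −1.5072.
Point elasticity E = (dx/dP)·(P/x) = -1.5072 × 36.6/157.1639 ≈ -0.35.
|E| < 1, so demand is inelastic at this price.

-0.35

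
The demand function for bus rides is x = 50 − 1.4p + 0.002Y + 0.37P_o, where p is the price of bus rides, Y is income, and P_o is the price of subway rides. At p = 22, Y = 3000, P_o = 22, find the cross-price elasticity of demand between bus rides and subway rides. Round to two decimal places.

Substituting, x = 50 − 1.4(22) + 0.002(3000) + 0.37(22) = 50 − 30.8 + 6 + 8.14 = 33.34.
∂x/∂P_o = +0.37, so E_xy = 0.37·(22/33.34) ≈ 0.24.
E_xy > 0: the goods are substitutes.

0.24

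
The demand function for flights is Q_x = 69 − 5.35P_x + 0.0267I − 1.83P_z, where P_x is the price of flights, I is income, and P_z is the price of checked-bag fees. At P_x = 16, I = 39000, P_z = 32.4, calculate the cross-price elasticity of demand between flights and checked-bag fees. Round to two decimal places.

First evaluate Q_x: 69 − 5.35(16) + 0.0267(39000) − 1.83(32.4) = 69 − 85.6 + 1041.3 − 59.292 = 965.408.
∂Q_x/∂P_z = −1.83, so E_xy = -1.83·(32.4/965.408) ≈ -0.06.
E_xy < 0: the goods are complements.

-0.06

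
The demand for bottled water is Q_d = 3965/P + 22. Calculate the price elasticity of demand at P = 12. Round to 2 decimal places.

At P = 12, Q_d = 352.4167.
dQ_d/dP = −3965/P² = −27.5347.
Point elasticity E = (dQ_d/dP)·(P/Q_d) = -27.5347 × 12/352.4167 ≈ -0.94.
|E| < 1, so demand is inelastic at this price.

-0.94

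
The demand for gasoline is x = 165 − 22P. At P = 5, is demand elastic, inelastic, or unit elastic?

elastic

At P = 5, x = 55.
dx/dP = −22.
Point elasticity E = (dx/dP)·(P/x) = -22 × 5/55 ≈ -2.000.
|E| ≈ 2.000 > 1, so demand is elastic.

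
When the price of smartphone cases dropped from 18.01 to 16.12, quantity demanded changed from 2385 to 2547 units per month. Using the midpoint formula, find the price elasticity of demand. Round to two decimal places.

%ΔQ = (2547 − 2385)/[(2385 + 2547)/2] = 162/2466 ≈ 0.0657.
%Δp = (16.12 − 18.01)/[(18.01 + 16.12)/2] = -1.89/17.065 ≈ -0.1108.
Arc elasticity E = %ΔQ/%Δp ≈ 0.0657/-0.1108 ≈ -0.59.
|E| < 1: demand is inelastic over this range.

-0.59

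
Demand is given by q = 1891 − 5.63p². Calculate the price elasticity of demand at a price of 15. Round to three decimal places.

At p = 15, q = 624.25.
dq/dp = −2·5.63·p = −168.9.
Point elasticity E = (dq/dp)·(p/q) = -168.9 × 15/624.25 ≈ -4.058.
|E| > 1, so demand is elastic at this price.

-4.058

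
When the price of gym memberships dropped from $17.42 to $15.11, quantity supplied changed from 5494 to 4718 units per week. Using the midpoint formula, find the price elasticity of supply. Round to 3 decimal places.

%ΔQ = (4718 − 5494)/[(5494 + 4718)/2] = -776/5106 ≈ -0.1520.
%ΔP = (15.11 − 17.42)/[(17.42 + 15.11)/2] = -2.31/16.265 ≈ -0.1420.
Arc elasticity E = %ΔQ/%ΔP ≈ -0.1520/-0.1420 ≈ 1.070.
|E| > 1: supply is elastic over this range.

1.070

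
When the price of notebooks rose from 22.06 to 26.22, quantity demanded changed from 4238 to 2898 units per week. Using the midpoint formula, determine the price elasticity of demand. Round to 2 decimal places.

%ΔQ = (2898 − 4238)/[(4238 + 2898)/2] = -1340/3568 ≈ -0.3756.
%ΔP = (26.22 − 22.06)/[(22.06 + 26.22)/2] = 4.16/24.14 ≈ 0.1723.
Arc elasticity E = %ΔQ/%ΔP ≈ -0.3756/0.1723 ≈ -2.18.
|E| > 1: demand is elastic over this range.

-2.18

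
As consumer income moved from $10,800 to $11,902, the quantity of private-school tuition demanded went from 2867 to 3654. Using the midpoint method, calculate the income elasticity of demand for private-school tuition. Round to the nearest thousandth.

2.486

%ΔQ = (3654 − 2867)/[(2867+3654)/2] = 787/3260.5 ≈ 0.2414.
%ΔM = (11,902 − 10,800)/[(10,800+11,902)/2] = 1102/11351 ≈ 0.0971.
E_I = %ΔQ/%ΔM ≈ 2.486.
E_I > 1: normal good (luxury).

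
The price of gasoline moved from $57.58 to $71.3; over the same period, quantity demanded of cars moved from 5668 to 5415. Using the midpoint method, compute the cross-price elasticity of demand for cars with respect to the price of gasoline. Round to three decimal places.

%ΔQ_x = (5415 − 5668)/[(5668+5415)/2] = -253/5541.5 ≈ -0.0457.
%ΔP_y = (71.3 − 57.58)/[(57.58+71.3)/2] ≈ 0.2129.
E_xy = -0.0457/0.2129 ≈ -0.214.
E_xy < 0, so cars and gasoline are complements.

-0.214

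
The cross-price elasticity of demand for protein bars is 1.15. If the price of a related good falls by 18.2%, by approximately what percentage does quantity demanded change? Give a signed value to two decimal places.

%ΔQ ≈ E × %ΔP_y = (1.15) × (-18.2%) = -20.93%.

-20.93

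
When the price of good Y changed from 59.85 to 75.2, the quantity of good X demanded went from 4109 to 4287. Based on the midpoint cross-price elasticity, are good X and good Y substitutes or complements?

substitutes

%ΔQ_x = (4287 − 4109)/[(4109+4287)/2] = 178/4198 ≈ 0.0424.
%ΔP_y = (75.2 − 59.85)/[(59.85+75.2)/2] ≈ 0.2273.
E_xy = 0.0424/0.2273 ≈ 0.187.
E_xy > 0, so the goods are substitutes.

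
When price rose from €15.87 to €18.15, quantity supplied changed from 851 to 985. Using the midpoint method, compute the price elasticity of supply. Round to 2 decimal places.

%ΔQ = (985 − 851)/[(851 + 985)/2] = 134/918 ≈ 0.1460.
%Δp = (18.15 − 15.87)/[(15.87 + 18.15)/2] = 2.28/17.01 ≈ 0.1340.
Arc elasticity E = %ΔQ/%Δp ≈ 0.1460/0.1340 ≈ 1.09.
|E| > 1: supply is elastic over this range.

1.09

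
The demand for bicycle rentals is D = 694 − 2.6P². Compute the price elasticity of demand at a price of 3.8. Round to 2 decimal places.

-0.11

At P = 3.8, D = 656.456.
dD/dP = −2·2.6·P = −19.76.
Point elasticity E = (dD/dP)·(P/D) = -19.76 × 3.8/656.456 ≈ -0.11.
|E| < 1, so demand is inelastic at this price.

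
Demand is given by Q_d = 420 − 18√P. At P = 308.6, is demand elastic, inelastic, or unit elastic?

elastic

At P = 308.6, Q_d = 103.7937.
dQ_d/dP = −18/(2√P) = −18/(2·17.567).
Point elasticity E = (dQ_d/dP)·(P/Q_d) = -0.5123 × 308.6/103.7937 ≈ -1.523.
|E| ≈ 1.523 > 1, so demand is elastic.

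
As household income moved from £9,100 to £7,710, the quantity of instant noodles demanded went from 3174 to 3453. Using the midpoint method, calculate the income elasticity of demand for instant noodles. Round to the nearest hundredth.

-0.51

%ΔQ = (3453 − 3174)/[(3174+3453)/2] = 279/3313.5 ≈ 0.0842.
%ΔI = (7,710 − 9,100)/[(9,100+7,710)/2] = -1390/8405 ≈ -0.1654.
E_I = %ΔQ/%ΔI ≈ -0.51.
E_I < 0: inferior good.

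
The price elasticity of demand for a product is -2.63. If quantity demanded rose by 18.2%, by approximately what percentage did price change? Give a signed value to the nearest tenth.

%ΔQ ≈ E × %ΔP ⇒ %ΔP = %ΔQ / E = (18.2%)/(-2.63) ≈ -6.9%.

-6.9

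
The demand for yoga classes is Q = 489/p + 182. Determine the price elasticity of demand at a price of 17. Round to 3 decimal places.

-0.136

At p = 17, Q = 210.7647.
dQ/dp = −489/p² = −1.692.
Point elasticity E = (dQ/dp)·(p/Q) = -1.692 × 17/210.7647 ≈ -0.136.
|E| < 1, so demand is inelastic at this price.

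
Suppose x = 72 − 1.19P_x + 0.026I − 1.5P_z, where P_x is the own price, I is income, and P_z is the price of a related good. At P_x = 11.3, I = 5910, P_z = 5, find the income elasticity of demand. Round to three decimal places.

At the given point, x = 72 − 1.19(11.3) + 0.026(5910) − 1.5(5) = 72 − 13.447 + 153.66 − 7.5 = 204.713.
∂x/∂I = +0.026, so E_I = 0.026·(5910/204.713) ≈ 0.751.
E_I ∈ (0,1): normal good (necessity).

0.751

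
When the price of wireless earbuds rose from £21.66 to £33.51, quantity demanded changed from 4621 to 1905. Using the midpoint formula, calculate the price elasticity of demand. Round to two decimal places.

%ΔQ = (1905 − 4621)/[(4621 + 1905)/2] = -2716/3263 ≈ -0.8324.
%ΔP = (33.51 − 21.66)/[(21.66 + 33.51)/2] = 11.85/27.585 ≈ 0.4296.
Arc elasticity E = %ΔQ/%ΔP ≈ -0.8324/0.4296 ≈ -1.94.
|E| > 1: demand is elastic over this range.

-1.94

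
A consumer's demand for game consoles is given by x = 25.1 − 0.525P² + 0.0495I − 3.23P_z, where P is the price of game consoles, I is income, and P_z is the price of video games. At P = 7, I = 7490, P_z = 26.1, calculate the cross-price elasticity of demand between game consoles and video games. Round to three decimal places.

At the given point, x = 25.1 − 0.525(7)² + 0.0495(7490) − 3.23(26.1) = 25.1 − 25.725 + 370.755 − 84.303 = 285.827.
∂x/∂P_z = −3.23, so E_xy = -3.23·(26.1/285.827) ≈ -0.295.
E_xy < 0: the goods are complements.

-0.295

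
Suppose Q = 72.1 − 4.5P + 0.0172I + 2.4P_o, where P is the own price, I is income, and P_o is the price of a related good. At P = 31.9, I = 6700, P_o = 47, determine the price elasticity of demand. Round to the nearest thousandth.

At the given point, Q = 72.1 − 4.5(31.9) + 0.0172(6700) + 2.4(47) = 72.1 − 143.55 + 115.24 + 112.8 = 156.59.
∂Q/∂P = −4.5, so E_p = (−4.5)·(31.9/156.59) ≈ -0.917.
|E_p| < 1: demand is inelastic.

-0.917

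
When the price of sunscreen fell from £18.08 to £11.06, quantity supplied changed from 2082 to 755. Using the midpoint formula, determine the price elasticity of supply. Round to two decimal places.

%ΔQ = (755 − 2082)/[(2082 + 755)/2] = -1327/1418.5 ≈ -0.9355.
%Δp = (11.06 − 18.08)/[(18.08 + 11.06)/2] = -7.02/14.57 ≈ -0.4818.
Arc elasticity E = %ΔQ/%Δp ≈ -0.9355/-0.4818 ≈ 1.94.
|E| > 1: supply is elastic over this range.

1.94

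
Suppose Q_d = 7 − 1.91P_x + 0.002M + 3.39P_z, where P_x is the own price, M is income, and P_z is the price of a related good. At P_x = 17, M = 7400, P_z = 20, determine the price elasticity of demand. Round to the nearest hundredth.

-0.57

Evaluating quantity at (P_x, M, P_z) gives Q_d = 7 − 1.91(17) + 0.002(7400) + 3.39(20) = 7 − 32.47 + 14.8 + 67.8 = 57.13.
∂Q_d/∂P_x = −1.91, so E_p = (−1.91)·(17/57.13) ≈ -0.57.
|E_p| < 1: demand is inelastic.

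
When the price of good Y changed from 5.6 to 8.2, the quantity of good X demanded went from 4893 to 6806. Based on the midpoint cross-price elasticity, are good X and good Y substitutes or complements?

%ΔQ_x = (6806 − 4893)/[(4893+6806)/2] = 1913/5849.5 ≈ 0.3270.
%ΔP_y = (8.2 − 5.6)/[(5.6+8.2)/2] ≈ 0.3768.
E_xy = 0.3270/0.3768 ≈ 0.868.
E_xy > 0, so the goods are substitutes.

substitutes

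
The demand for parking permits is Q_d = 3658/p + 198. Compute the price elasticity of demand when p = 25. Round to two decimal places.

At p = 25, Q_d = 344.32.
dQ_d/dp = −3658/p² = −5.8528.
Point elasticity E = (dQ_d/dp)·(p/Q_d) = -5.8528 × 25/344.32 ≈ -0.42.
|E| < 1, so demand is inelastic at this price.

-0.42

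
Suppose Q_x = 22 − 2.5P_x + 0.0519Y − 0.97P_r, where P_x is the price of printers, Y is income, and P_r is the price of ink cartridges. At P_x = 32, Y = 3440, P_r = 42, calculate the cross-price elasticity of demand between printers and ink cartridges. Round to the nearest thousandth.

-0.511

First evaluate Q_x: 22 − 2.5(32) + 0.0519(3440) − 0.97(42) = 22 − 80 + 178.536 − 40.74 = 79.796.
∂Q_x/∂P_r = −0.97, so E_xy = -0.97·(42/79.796) ≈ -0.511.
E_xy < 0: the goods are complements.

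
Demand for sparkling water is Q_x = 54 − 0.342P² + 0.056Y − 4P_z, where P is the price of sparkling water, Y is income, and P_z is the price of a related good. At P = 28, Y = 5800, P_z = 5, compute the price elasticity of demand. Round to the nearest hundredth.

-5.91

First evaluate Q_x: 54 − 0.342(28)² + 0.056(5800) − 4(5) = 54 − 268.128 + 324.8 − 20 = 90.672.
∂Q_x/∂P = −2·0.342·P = -19.152, so E_p = -19.152·(28/90.672) ≈ -5.91.
|E_p| > 1: demand is elastic.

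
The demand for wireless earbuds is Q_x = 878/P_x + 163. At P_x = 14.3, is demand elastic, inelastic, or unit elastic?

inelastic

At P_x = 14.3, Q_x = 224.3986.
dQ_x/dP_x = −878/P_x² = −4.2936.
Point elasticity E = (dQ_x/dP_x)·(P_x/Q_x) = -4.2936 × 14.3/224.3986 ≈ -0.274.
|E| ≈ 0.274 < 1, so demand is inelastic.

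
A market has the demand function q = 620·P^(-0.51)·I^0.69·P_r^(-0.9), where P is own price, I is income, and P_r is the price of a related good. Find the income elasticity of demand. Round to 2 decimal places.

For a Cobb–Douglas (constant-elasticity) form q = A·I^α·…, the elasticity with respect to I equals the exponent α at every point.
Here the exponent on I is 0.69, so the income elasticity of demand is 0.69.

0.69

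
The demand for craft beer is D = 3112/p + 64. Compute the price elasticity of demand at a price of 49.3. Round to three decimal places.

-0.497

At p = 49.3, D = 127.1237.
dD/dp = −3112/p² = −1.2804.
Point elasticity E = (dD/dp)·(p/D) = -1.2804 × 49.3/127.1237 ≈ -0.497.
|E| < 1, so demand is inelastic at this price.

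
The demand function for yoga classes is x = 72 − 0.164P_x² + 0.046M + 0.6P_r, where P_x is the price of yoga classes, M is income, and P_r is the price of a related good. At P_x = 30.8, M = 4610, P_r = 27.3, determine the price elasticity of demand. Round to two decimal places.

-2.15

Evaluating quantity at (P_x, M, P_r) gives x = 72 − 0.164(30.8)² + 0.046(4610) + 0.6(27.3) = 72 − 155.577 + 212.06 + 16.38 = 144.863.
∂x/∂P_x = −2·0.164·P_x = -10.1024, so E_p = -10.1024·(30.8/144.863) ≈ -2.15.
|E_p| > 1: demand is elastic.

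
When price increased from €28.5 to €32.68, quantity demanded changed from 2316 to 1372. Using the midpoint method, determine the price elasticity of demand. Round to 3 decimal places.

-3.746

%ΔQ = (1372 − 2316)/[(2316 + 1372)/2] = -944/1844 ≈ -0.5119.
%ΔP = (32.68 − 28.5)/[(28.5 + 32.68)/2] = 4.18/30.59 ≈ 0.1366.
Arc elasticity E = %ΔQ/%ΔP ≈ -0.5119/0.1366 ≈ -3.746.
|E| > 1: demand is elastic over this range.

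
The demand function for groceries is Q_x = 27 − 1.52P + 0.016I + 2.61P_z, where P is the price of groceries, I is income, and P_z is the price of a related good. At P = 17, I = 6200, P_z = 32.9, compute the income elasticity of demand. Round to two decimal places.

Q_x = 27 − 1.52(17) + 0.016(6200) + 2.61(32.9) = 27 − 25.84 + 99.2 + 85.869 = 186.229.
∂Q_x/∂I = +0.016, so E_I = 0.016·(6200/186.229) ≈ 0.53.
E_I ∈ (0,1): normal good (necessity).

0.53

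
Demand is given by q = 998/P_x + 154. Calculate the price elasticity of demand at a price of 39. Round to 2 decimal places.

-0.14

At P_x = 39, q = 179.5897.
dq/dP_x = −998/P_x² = −0.6561.
Point elasticity E = (dq/dP_x)·(P_x/q) = -0.6561 × 39/179.5897 ≈ -0.14.
|E| < 1, so demand is inelastic at this price.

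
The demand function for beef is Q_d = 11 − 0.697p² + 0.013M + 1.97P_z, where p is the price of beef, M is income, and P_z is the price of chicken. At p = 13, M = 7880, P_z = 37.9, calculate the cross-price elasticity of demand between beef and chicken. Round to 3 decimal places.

Evaluating quantity at (p, M, P_z) gives Q_d = 11 − 0.697(13)² + 0.013(7880) + 1.97(37.9) = 11 − 117.793 + 102.44 + 74.663 = 70.31.
∂Q_d/∂P_z = +1.97, so E_xy = 1.97·(37.9/70.31) ≈ 1.062.
E_xy > 0: the goods are substitutes.

1.062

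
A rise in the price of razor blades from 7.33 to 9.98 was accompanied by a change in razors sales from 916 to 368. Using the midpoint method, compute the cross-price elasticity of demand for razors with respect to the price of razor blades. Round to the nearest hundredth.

-2.79

%ΔQ_x = (368 − 916)/[(916+368)/2] = -548/642 ≈ -0.8536.
%ΔP_y = (9.98 − 7.33)/[(7.33+9.98)/2] ≈ 0.3062.
E_xy = -0.8536/0.3062 ≈ -2.79.
E_xy < 0, so razors and razor blades are complements.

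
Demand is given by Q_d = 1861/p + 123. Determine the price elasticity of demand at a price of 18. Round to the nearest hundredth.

At p = 18, Q_d = 226.3889.
dQ_d/dp = −1861/p² = −5.7438.
Point elasticity E = (dQ_d/dp)·(p/Q_d) = -5.7438 × 18/226.3889 ≈ -0.46.
|E| < 1, so demand is inelastic at this price.

-0.46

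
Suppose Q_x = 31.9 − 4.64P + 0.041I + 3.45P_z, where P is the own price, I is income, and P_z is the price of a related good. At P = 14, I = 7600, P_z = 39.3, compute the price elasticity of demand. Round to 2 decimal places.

-0.16

At the given point, Q_x = 31.9 − 4.64(14) + 0.041(7600) + 3.45(39.3) = 31.9 − 64.96 + 311.6 + 135.585 = 414.125.
∂Q_x/∂P = −4.64, so E_p = (−4.64)·(14/414.125) ≈ -0.16.
|E_p| < 1: demand is inelastic.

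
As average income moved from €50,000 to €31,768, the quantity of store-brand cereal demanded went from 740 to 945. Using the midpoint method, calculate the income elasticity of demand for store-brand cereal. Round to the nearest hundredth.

-0.55

%ΔQ = (945 − 740)/[(740+945)/2] = 205/842.5 ≈ 0.2433.
%ΔI = (31,768 − 50,000)/[(50,000+31,768)/2] = -18232/40884 ≈ -0.4459.
E_I = %ΔQ/%ΔI ≈ -0.55.
E_I < 0: inferior good.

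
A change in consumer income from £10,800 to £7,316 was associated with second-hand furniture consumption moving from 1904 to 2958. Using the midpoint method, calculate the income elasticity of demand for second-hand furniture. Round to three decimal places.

-1.127

%ΔQ = (2958 − 1904)/[(1904+2958)/2] = 1054/2431 ≈ 0.4336.
%ΔY = (7,316 − 10,800)/[(10,800+7,316)/2] = -3484/9058 ≈ -0.3846.
E_I = %ΔQ/%ΔY ≈ -1.127.
E_I < 0: inferior good.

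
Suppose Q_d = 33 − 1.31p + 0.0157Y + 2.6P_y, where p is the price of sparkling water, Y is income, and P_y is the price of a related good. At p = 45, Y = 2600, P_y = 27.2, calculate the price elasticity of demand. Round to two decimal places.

Substituting, Q_d = 33 − 1.31(45) + 0.0157(2600) + 2.6(27.2) = 33 − 58.95 + 40.82 + 70.72 = 85.59.
∂Q_d/∂p = −1.31, so E_p = (−1.31)·(45/85.59) ≈ -0.69.
|E_p| < 1: demand is inelastic.

-0.69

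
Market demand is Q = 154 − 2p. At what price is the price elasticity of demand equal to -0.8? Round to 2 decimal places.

34.22

Set −bp/(a − bp) = −0.8 ⇒ bp = 0.8(a − bp) ⇒ bp(1+0.8) = 0.8·a.
p = 0.8·154/(2·1.8) ≈ 34.22.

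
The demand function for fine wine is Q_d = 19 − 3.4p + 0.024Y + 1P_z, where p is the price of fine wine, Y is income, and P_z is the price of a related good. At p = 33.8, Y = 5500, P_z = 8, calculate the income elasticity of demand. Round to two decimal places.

2.99

Evaluating quantity at (p, Y, P_z) gives Q_d = 19 − 3.4(33.8) + 0.024(5500) + 1(8) = 19 − 114.92 + 132 + 8 = 44.08.
∂Q_d/∂Y = +0.024, so E_I = 0.024·(5500/44.08) ≈ 2.99.
E_I > 1: normal good (luxury).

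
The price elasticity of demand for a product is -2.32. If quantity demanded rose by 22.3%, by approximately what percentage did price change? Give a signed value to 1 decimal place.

-9.6

%ΔQ ≈ E × %ΔP ⇒ %ΔP = %ΔQ / E = (22.3%)/(-2.32) ≈ -9.6%.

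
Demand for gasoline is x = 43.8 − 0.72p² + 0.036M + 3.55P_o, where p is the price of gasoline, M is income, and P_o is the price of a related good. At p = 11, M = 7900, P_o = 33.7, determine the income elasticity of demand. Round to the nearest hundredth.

0.79

At the given point, x = 43.8 − 0.72(11)² + 0.036(7900) + 3.55(33.7) = 43.8 − 87.12 + 284.4 + 119.635 = 360.715.
∂x/∂M = +0.036, so E_I = 0.036·(7900/360.715) ≈ 0.79.
E_I ∈ (0,1): normal good (necessity).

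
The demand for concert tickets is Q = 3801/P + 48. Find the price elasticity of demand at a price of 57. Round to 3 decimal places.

At P = 57, Q = 114.6842.
dQ/dP = −3801/P² = −1.1699.
Point elasticity E = (dQ/dP)·(P/Q) = -1.1699 × 57/114.6842 ≈ -0.581.
|E| < 1, so demand is inelastic at this price.

-0.581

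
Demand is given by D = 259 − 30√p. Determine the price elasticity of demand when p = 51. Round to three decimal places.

At p = 51, D = 44.7571.
dD/dp = −30/(2√p) = −30/(2·7.1414).
Point elasticity E = (dD/dp)·(p/D) = -2.1004 × 51/44.7571 ≈ -2.393.
|E| > 1, so demand is elastic at this price.

-2.393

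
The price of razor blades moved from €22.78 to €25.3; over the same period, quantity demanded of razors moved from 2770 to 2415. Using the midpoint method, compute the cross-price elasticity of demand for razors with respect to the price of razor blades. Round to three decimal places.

%ΔQ_x = (2415 − 2770)/[(2770+2415)/2] = -355/2592.5 ≈ -0.1369.
%ΔP_y = (25.3 − 22.78)/[(22.78+25.3)/2] ≈ 0.1048.
E_xy = -0.1369/0.1048 ≈ -1.306.
E_xy < 0, so razors and razor blades are complements.

-1.306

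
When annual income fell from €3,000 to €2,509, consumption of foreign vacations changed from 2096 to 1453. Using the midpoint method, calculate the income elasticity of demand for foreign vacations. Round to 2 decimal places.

%ΔQ = (1453 − 2096)/[(2096+1453)/2] = -643/1774.5 ≈ -0.3624.
%ΔI = (2,509 − 3,000)/[(3,000+2,509)/2] = -491/2754.5 ≈ -0.1783.
E_I = %ΔQ/%ΔI ≈ 2.03.
E_I > 1: normal good (luxury).

2.03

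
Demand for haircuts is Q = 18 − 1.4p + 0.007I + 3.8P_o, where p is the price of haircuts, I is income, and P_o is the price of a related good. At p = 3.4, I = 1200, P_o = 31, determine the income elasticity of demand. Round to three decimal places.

Evaluating quantity at (p, I, P_o) gives Q = 18 − 1.4(3.4) + 0.007(1200) + 3.8(31) = 18 − 4.76 + 8.4 + 117.8 = 139.44.
∂Q/∂I = +0.007, so E_I = 0.007·(1200/139.44) ≈ 0.060.
E_I ∈ (0,1): normal good (necessity).

0.060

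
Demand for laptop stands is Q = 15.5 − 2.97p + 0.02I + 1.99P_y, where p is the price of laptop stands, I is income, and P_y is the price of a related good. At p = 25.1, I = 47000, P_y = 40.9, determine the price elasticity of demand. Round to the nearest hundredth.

First evaluate Q: 15.5 − 2.97(25.1) + 0.02(47000) + 1.99(40.9) = 15.5 − 74.547 + 940 + 81.391 = 962.344.
∂Q/∂p = −2.97, so E_p = (−2.97)·(25.1/962.344) ≈ -0.08.
|E_p| < 1: demand is inelastic.

-0.08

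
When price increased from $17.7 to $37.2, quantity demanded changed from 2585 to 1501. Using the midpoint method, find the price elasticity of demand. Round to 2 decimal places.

-0.75

%Δq = (1501 − 2585)/[(2585 + 1501)/2] = -1084/2043 ≈ -0.5306.
%Δp = (37.2 − 17.7)/[(17.7 + 37.2)/2] = 19.5/27.45 ≈ 0.7104.
Arc elasticity E = %Δq/%Δp ≈ -0.5306/0.7104 ≈ -0.75.
|E| < 1: demand is inelastic over this range.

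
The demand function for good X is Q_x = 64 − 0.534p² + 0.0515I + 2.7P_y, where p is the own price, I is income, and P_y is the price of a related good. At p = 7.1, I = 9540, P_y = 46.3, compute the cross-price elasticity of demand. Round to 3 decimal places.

First evaluate Q_x: 64 − 0.534(7.1)² + 0.0515(9540) + 2.7(46.3) = 64 − 26.9189 + 491.31 + 125.01 = 653.4011.
∂Q_x/∂P_y = +2.7, so E_xy = 2.7·(46.3/653.4011) ≈ 0.191.
E_xy > 0: the goods are substitutes.

0.191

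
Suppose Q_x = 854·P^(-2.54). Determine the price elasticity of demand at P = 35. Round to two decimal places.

-2.54

For a Cobb–Douglas (constant-elasticity) form Q_x = A·P^α·…, the elasticity with respect to P equals the exponent α at every point.
Here the exponent on P is -2.54, so the price elasticity of demand is -2.54.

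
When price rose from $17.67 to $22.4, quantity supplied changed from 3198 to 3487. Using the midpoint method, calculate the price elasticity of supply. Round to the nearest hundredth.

%Δq = (3487 − 3198)/[(3198 + 3487)/2] = 289/3342.5 ≈ 0.0865.
%ΔP = (22.4 − 17.67)/[(17.67 + 22.4)/2] = 4.73/20.035 ≈ 0.2361.
Arc elasticity E = %Δq/%ΔP ≈ 0.0865/0.2361 ≈ 0.37.
|E| < 1: supply is inelastic over this range.

0.37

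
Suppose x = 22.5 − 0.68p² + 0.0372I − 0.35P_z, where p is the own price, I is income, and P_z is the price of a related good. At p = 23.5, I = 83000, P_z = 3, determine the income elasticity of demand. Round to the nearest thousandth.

1.130

Evaluating quantity at (p, I, P_z) gives x = 22.5 − 0.68(23.5)² + 0.0372(83000) − 0.35(3) = 22.5 − 375.53 + 3087.6 − 1.05 = 2733.52.
∂x/∂I = +0.0372, so E_I = 0.0372·(83000/2733.52) ≈ 1.130.
E_I > 1: normal good (luxury).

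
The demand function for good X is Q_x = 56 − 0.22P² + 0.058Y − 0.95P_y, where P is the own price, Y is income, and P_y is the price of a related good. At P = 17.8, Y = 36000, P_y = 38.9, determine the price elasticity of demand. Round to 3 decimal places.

First evaluate Q_x: 56 − 0.22(17.8)² + 0.058(36000) − 0.95(38.9) = 56 − 69.7048 + 2088 − 36.955 = 2037.3402.
∂Q_x/∂P = −2·0.22·P = -7.832, so E_p = -7.832·(17.8/2037.3402) ≈ -0.068.
|E_p| < 1: demand is inelastic.

-0.068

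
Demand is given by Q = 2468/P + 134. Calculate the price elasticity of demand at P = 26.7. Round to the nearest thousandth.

-0.408

At P = 26.7, Q = 226.4345.
dQ/dP = −2468/P² = −3.462.
Point elasticity E = (dQ/dP)·(P/Q) = -3.462 × 26.7/226.4345 ≈ -0.408.
|E| < 1, so demand is inelastic at this price.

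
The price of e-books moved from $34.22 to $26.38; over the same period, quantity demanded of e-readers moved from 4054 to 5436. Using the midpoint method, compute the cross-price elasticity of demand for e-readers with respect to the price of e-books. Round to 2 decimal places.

-1.13

%ΔQ_x = (5436 − 4054)/[(4054+5436)/2] = 1382/4745 ≈ 0.2913.
%ΔP_y = (26.38 − 34.22)/[(34.22+26.38)/2] ≈ -0.2587.
E_xy = 0.2913/-0.2587 ≈ -1.13.
E_xy < 0, so e-readers and e-books are complements.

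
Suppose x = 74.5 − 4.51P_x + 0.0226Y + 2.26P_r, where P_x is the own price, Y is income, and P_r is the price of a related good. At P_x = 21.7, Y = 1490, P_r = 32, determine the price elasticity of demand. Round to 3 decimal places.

At the given point, x = 74.5 − 4.51(21.7) + 0.0226(1490) + 2.26(32) = 74.5 − 97.867 + 33.674 + 72.32 = 82.627.
∂x/∂P_x = −4.51, so E_p = (−4.51)·(21.7/82.627) ≈ -1.184.
|E_p| > 1: demand is elastic.

-1.184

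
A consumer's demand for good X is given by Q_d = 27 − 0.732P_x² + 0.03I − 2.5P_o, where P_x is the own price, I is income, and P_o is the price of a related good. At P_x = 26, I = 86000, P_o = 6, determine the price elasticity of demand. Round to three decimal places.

-0.472

First evaluate Q_d: 27 − 0.732(26)² + 0.03(86000) − 2.5(6) = 27 − 494.832 + 2580 − 15 = 2097.168.
∂Q_d/∂P_x = −2·0.732·P_x = -38.064, so E_p = -38.064·(26/2097.168) ≈ -0.472.
|E_p| < 1: demand is inelastic.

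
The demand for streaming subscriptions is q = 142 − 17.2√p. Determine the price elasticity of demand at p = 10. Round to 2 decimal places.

At p = 10, q = 87.6088.
dq/dp = −17.2/(2√p) = −17.2/(2·3.1623).
Point elasticity E = (dq/dp)·(p/q) = -2.7196 × 10/87.6088 ≈ -0.31.
|E| < 1, so demand is inelastic at this price.

-0.31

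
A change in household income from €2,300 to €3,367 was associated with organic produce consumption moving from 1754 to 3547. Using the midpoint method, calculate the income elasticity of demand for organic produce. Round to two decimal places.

%ΔQ = (3547 − 1754)/[(1754+3547)/2] = 1793/2650.5 ≈ 0.6765.
%ΔI = (3,367 − 2,300)/[(2,300+3,367)/2] = 1067/2833.5 ≈ 0.3766.
E_I = %ΔQ/%ΔI ≈ 1.80.
E_I > 1: normal good (luxury).

1.80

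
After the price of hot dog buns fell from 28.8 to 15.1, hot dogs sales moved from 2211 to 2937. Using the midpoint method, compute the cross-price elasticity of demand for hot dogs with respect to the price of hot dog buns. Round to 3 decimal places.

%ΔQ_x = (2937 − 2211)/[(2211+2937)/2] = 726/2574 ≈ 0.2821.
%ΔP_y = (15.1 − 28.8)/[(28.8+15.1)/2] ≈ -0.6241.
E_xy = 0.2821/-0.6241 ≈ -0.452.
E_xy < 0, so hot dogs and hot dog buns are complements.

-0.452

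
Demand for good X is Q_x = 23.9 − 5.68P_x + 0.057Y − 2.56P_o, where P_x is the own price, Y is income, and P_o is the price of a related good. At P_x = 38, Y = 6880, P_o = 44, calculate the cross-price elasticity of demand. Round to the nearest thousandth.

-1.286

First evaluate Q_x: 23.9 − 5.68(38) + 0.057(6880) − 2.56(44) = 23.9 − 215.84 + 392.16 − 112.64 = 87.58.
∂Q_x/∂P_o = −2.56, so E_xy = -2.56·(44/87.58) ≈ -1.286.
E_xy < 0: the goods are complements.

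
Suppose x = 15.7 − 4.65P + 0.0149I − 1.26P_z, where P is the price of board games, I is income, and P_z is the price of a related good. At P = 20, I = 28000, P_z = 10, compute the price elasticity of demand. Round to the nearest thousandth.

-0.284

Substituting, x = 15.7 − 4.65(20) + 0.0149(28000) − 1.26(10) = 15.7 − 93 + 417.2 − 12.6 = 327.3.
∂x/∂P = −4.65, so E_p = (−4.65)·(20/327.3) ≈ -0.284.
|E_p| < 1: demand is inelastic.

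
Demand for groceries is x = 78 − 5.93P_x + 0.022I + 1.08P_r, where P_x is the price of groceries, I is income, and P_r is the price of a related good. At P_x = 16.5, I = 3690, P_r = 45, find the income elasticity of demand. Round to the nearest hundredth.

0.74

At the given point, x = 78 − 5.93(16.5) + 0.022(3690) + 1.08(45) = 78 − 97.845 + 81.18 + 48.6 = 109.935.
∂x/∂I = +0.022, so E_I = 0.022·(3690/109.935) ≈ 0.74.
E_I ∈ (0,1): normal good (necessity).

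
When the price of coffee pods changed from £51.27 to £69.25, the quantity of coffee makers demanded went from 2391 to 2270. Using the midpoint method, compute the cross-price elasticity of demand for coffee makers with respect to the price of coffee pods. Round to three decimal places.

%ΔQ_x = (2270 − 2391)/[(2391+2270)/2] = -121/2330.5 ≈ -0.0519.
%ΔP_y = (69.25 − 51.27)/[(51.27+69.25)/2] ≈ 0.2984.
E_xy = -0.0519/0.2984 ≈ -0.174.
E_xy < 0, so coffee makers and coffee pods are complements.

-0.174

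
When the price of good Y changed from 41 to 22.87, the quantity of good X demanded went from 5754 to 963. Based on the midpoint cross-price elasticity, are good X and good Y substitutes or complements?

substitutes

%ΔQ_x = (963 − 5754)/[(5754+963)/2] = -4791/3358.5 ≈ -1.4265.
%ΔP_y = (22.87 − 41)/[(41+22.87)/2] ≈ -0.5677.
E_xy = -1.4265/-0.5677 ≈ 2.513.
E_xy > 0, so the goods are substitutes.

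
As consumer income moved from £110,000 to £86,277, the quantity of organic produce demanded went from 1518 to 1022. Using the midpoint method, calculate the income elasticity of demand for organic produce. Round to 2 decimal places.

%ΔQ = (1022 − 1518)/[(1518+1022)/2] = -496/1270 ≈ -0.3906.
%ΔM = (86,277 − 110,000)/[(110,000+86,277)/2] = -23723/98138.5 ≈ -0.2417.
E_I = %ΔQ/%ΔM ≈ 1.62.
E_I > 1: normal good (luxury).

1.62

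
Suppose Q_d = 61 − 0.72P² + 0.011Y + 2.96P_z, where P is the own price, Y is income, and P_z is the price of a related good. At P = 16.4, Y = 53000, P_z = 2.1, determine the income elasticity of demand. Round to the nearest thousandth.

1.277

Q_d = 61 − 0.72(16.4)² + 0.011(53000) + 2.96(2.1) = 61 − 193.6512 + 583 + 6.216 = 456.5648.
∂Q_d/∂Y = +0.011, so E_I = 0.011·(53000/456.5648) ≈ 1.277.
E_I > 1: normal good (luxury).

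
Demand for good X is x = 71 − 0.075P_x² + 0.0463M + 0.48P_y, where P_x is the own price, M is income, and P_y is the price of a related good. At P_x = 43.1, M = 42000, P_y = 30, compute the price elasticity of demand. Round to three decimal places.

Substituting, x = 71 − 0.075(43.1)² + 0.0463(42000) + 0.48(30) = 71 − 139.3208 + 1944.6 + 14.4 = 1890.6793.
∂x/∂P_x = −2·0.075·P_x = -6.465, so E_p = -6.465·(43.1/1890.6793) ≈ -0.147.
|E_p| < 1: demand is inelastic.

-0.147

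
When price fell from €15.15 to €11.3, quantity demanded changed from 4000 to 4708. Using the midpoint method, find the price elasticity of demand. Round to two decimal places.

-0.56

%ΔQ = (4708 − 4000)/[(4000 + 4708)/2] = 708/4354 ≈ 0.1626.
%Δp = (11.3 − 15.15)/[(15.15 + 11.3)/2] = -3.85/13.225 ≈ -0.2911.
Arc elasticity E = %ΔQ/%Δp ≈ 0.1626/-0.2911 ≈ -0.56.
|E| < 1: demand is inelastic over this range.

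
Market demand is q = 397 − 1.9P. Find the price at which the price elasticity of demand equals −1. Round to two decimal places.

104.47

For linear demand q = a − bP, E = −bP/(a − bP). |E| = 1 ⇒ bP = a − bP ⇒ P = a/(2b).
P = 397/(2·1.9) ≈ 104.47.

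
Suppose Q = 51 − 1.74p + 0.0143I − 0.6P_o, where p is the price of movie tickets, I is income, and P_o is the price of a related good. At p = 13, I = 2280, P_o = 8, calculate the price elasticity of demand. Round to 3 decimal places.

Q = 51 − 1.74(13) + 0.0143(2280) − 0.6(8) = 51 − 22.62 + 32.604 − 4.8 = 56.184.
∂Q/∂p = −1.74, so E_p = (−1.74)·(13/56.184) ≈ -0.403.
|E_p| < 1: demand is inelastic.

-0.403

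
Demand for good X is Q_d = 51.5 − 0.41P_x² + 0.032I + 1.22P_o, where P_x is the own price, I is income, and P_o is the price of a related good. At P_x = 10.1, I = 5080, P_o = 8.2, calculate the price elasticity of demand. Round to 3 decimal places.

-0.459

Substituting, Q_d = 51.5 − 0.41(10.1)² + 0.032(5080) + 1.22(8.2) = 51.5 − 41.8241 + 162.56 + 10.004 = 182.2399.
∂Q_d/∂P_x = −2·0.41·P_x = -8.282, so E_p = -8.282·(10.1/182.2399) ≈ -0.459.
|E_p| < 1: demand is inelastic.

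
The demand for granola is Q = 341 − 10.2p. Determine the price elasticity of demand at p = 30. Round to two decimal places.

At p = 30, Q = 35.
dQ/dp = −10.2.
Point elasticity E = (dQ/dp)·(p/Q) = -10.2 × 30/35 ≈ -8.74.
|E| > 1, so demand is elastic at this price.

-8.74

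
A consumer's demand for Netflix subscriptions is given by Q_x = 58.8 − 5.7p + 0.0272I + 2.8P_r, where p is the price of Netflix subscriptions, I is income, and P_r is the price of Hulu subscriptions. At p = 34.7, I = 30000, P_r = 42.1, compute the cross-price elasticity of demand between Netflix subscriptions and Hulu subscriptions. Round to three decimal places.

0.148

At the given point, Q_x = 58.8 − 5.7(34.7) + 0.0272(30000) + 2.8(42.1) = 58.8 − 197.79 + 816 + 117.88 = 794.89.
∂Q_x/∂P_r = +2.8, so E_xy = 2.8·(42.1/794.89) ≈ 0.148.
E_xy > 0: the goods are substitutes.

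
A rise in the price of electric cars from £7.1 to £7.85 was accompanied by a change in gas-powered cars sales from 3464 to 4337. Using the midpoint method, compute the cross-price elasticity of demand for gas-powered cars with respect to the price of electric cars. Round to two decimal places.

2.23

%ΔQ_x = (4337 − 3464)/[(3464+4337)/2] = 873/3900.5 ≈ 0.2238.
%ΔP_y = (7.85 − 7.1)/[(7.1+7.85)/2] ≈ 0.1003.
E_xy = 0.2238/0.1003 ≈ 2.23.
E_xy > 0, so gas-powered cars and electric cars are substitutes.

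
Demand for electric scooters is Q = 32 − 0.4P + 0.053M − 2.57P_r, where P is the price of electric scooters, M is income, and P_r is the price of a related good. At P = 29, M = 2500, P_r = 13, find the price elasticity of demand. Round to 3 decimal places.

-0.097

Q = 32 − 0.4(29) + 0.053(2500) − 2.57(13) = 32 − 11.6 + 132.5 − 33.41 = 119.49.
∂Q/∂P = −0.4, so E_p = (−0.4)·(29/119.49) ≈ -0.097.
|E_p| < 1: demand is inelastic.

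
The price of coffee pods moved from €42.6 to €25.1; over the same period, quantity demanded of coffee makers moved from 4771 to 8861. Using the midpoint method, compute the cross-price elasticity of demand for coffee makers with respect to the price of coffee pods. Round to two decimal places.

-1.16

%ΔQ_x = (8861 − 4771)/[(4771+8861)/2] = 4090/6816 ≈ 0.6001.
%ΔP_y = (25.1 − 42.6)/[(42.6+25.1)/2] ≈ -0.5170.
E_xy = 0.6001/-0.5170 ≈ -1.16.
E_xy < 0, so coffee makers and coffee pods are complements.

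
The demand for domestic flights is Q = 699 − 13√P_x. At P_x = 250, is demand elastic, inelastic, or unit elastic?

At P_x = 250, Q = 493.452.
dQ/dP_x = −13/(2√P_x) = −13/(2·15.8114).
Point elasticity E = (dQ/dP_x)·(P_x/Q) = -0.4111 × 250/493.452 ≈ -0.208.
|E| ≈ 0.208 < 1, so demand is inelastic.

inelastic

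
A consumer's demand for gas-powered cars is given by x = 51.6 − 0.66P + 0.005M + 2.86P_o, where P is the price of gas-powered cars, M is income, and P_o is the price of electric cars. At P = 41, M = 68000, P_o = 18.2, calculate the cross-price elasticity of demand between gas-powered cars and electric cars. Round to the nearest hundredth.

0.12

Evaluating quantity at (P, M, P_o) gives x = 51.6 − 0.66(41) + 0.005(68000) + 2.86(18.2) = 51.6 − 27.06 + 340 + 52.052 = 416.592.
∂x/∂P_o = +2.86, so E_xy = 2.86·(18.2/416.592) ≈ 0.12.
E_xy > 0: the goods are substitutes.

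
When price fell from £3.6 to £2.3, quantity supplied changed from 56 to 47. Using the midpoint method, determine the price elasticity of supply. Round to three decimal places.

0.397

%ΔQ = (47 − 56)/[(56 + 47)/2] = -9/51.5 ≈ -0.1748.
%ΔP = (2.3 − 3.6)/[(3.6 + 2.3)/2] = -1.3/2.95 ≈ -0.4407.
Arc elasticity E = %ΔQ/%ΔP ≈ -0.1748/-0.4407 ≈ 0.397.
|E| < 1: supply is inelastic over this range.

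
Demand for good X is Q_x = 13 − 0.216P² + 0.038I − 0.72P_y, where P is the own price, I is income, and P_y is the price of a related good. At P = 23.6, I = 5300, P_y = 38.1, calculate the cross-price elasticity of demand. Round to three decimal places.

-0.411

First evaluate Q_x: 13 − 0.216(23.6)² + 0.038(5300) − 0.72(38.1) = 13 − 120.3034 + 201.4 − 27.432 = 66.6646.
∂Q_x/∂P_y = −0.72, so E_xy = -0.72·(38.1/66.6646) ≈ -0.411.
E_xy < 0: the goods are complements.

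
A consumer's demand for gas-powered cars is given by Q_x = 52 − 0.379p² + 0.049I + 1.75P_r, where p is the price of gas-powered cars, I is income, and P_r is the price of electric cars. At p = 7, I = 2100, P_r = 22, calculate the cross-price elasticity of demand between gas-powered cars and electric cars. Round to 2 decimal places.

0.22

First evaluate Q_x: 52 − 0.379(7)² + 0.049(2100) + 1.75(22) = 52 − 18.571 + 102.9 + 38.5 = 174.829.
∂Q_x/∂P_r = +1.75, so E_xy = 1.75·(22/174.829) ≈ 0.22.
E_xy > 0: the goods are substitutes.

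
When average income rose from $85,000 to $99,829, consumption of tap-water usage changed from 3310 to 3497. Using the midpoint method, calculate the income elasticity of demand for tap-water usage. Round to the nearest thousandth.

0.342

%ΔQ = (3497 − 3310)/[(3310+3497)/2] = 187/3403.5 ≈ 0.0549.
%ΔI = (99,829 − 85,000)/[(85,000+99,829)/2] = 14829/92414.5 ≈ 0.1605.
E_I = %ΔQ/%ΔI ≈ 0.342.
E_I ∈ (0,1): normal good (necessity).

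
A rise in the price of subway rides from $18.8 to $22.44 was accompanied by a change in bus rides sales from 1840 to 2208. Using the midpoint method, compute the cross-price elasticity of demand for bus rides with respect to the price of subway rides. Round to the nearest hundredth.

%ΔQ_x = (2208 − 1840)/[(1840+2208)/2] = 368/2024 ≈ 0.1818.
%ΔP_y = (22.44 − 18.8)/[(18.8+22.44)/2] ≈ 0.1765.
E_xy = 0.1818/0.1765 ≈ 1.03.
E_xy > 0, so bus rides and subway rides are substitutes.

1.03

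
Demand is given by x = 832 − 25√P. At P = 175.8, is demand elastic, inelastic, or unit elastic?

At P = 175.8, x = 500.526.
dx/dP = −25/(2√P) = −25/(2·13.259).
Point elasticity E = (dx/dP)·(P/x) = -0.9428 × 175.8/500.526 ≈ -0.331.
|E| ≈ 0.331 < 1, so demand is inelastic.

inelastic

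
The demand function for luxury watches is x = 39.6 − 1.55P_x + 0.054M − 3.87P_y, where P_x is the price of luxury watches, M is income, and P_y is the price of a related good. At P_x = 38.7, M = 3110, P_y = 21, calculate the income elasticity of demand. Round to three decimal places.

Evaluating quantity at (P_x, M, P_y) gives x = 39.6 − 1.55(38.7) + 0.054(3110) − 3.87(21) = 39.6 − 59.985 + 167.94 − 81.27 = 66.285.
∂x/∂M = +0.054, so E_I = 0.054·(3110/66.285) ≈ 2.534.
E_I > 1: normal good (luxury).

2.534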